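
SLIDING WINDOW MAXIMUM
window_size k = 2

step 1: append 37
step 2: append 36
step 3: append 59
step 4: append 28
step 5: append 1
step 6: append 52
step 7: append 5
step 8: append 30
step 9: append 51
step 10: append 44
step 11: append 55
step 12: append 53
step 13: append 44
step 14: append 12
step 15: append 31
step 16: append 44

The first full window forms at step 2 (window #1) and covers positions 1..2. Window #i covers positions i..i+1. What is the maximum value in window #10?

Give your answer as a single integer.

Answer: 55

Derivation:
step 1: append 37 -> window=[37] (not full yet)
step 2: append 36 -> window=[37, 36] -> max=37
step 3: append 59 -> window=[36, 59] -> max=59
step 4: append 28 -> window=[59, 28] -> max=59
step 5: append 1 -> window=[28, 1] -> max=28
step 6: append 52 -> window=[1, 52] -> max=52
step 7: append 5 -> window=[52, 5] -> max=52
step 8: append 30 -> window=[5, 30] -> max=30
step 9: append 51 -> window=[30, 51] -> max=51
step 10: append 44 -> window=[51, 44] -> max=51
step 11: append 55 -> window=[44, 55] -> max=55
Window #10 max = 55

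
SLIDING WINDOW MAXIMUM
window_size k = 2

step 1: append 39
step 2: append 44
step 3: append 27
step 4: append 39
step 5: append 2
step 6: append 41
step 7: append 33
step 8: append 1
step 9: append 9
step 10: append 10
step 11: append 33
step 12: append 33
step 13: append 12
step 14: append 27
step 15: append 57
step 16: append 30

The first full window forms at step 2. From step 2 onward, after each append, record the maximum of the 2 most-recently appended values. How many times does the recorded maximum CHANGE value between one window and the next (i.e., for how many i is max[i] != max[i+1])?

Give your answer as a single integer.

step 1: append 39 -> window=[39] (not full yet)
step 2: append 44 -> window=[39, 44] -> max=44
step 3: append 27 -> window=[44, 27] -> max=44
step 4: append 39 -> window=[27, 39] -> max=39
step 5: append 2 -> window=[39, 2] -> max=39
step 6: append 41 -> window=[2, 41] -> max=41
step 7: append 33 -> window=[41, 33] -> max=41
step 8: append 1 -> window=[33, 1] -> max=33
step 9: append 9 -> window=[1, 9] -> max=9
step 10: append 10 -> window=[9, 10] -> max=10
step 11: append 33 -> window=[10, 33] -> max=33
step 12: append 33 -> window=[33, 33] -> max=33
step 13: append 12 -> window=[33, 12] -> max=33
step 14: append 27 -> window=[12, 27] -> max=27
step 15: append 57 -> window=[27, 57] -> max=57
step 16: append 30 -> window=[57, 30] -> max=57
Recorded maximums: 44 44 39 39 41 41 33 9 10 33 33 33 27 57 57
Changes between consecutive maximums: 8

Answer: 8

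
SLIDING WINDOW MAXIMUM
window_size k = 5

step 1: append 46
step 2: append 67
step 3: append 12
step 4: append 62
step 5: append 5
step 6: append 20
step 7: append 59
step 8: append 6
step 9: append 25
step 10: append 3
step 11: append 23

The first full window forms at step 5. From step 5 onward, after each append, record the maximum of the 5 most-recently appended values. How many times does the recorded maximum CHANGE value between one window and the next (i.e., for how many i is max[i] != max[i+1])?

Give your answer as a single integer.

Answer: 2

Derivation:
step 1: append 46 -> window=[46] (not full yet)
step 2: append 67 -> window=[46, 67] (not full yet)
step 3: append 12 -> window=[46, 67, 12] (not full yet)
step 4: append 62 -> window=[46, 67, 12, 62] (not full yet)
step 5: append 5 -> window=[46, 67, 12, 62, 5] -> max=67
step 6: append 20 -> window=[67, 12, 62, 5, 20] -> max=67
step 7: append 59 -> window=[12, 62, 5, 20, 59] -> max=62
step 8: append 6 -> window=[62, 5, 20, 59, 6] -> max=62
step 9: append 25 -> window=[5, 20, 59, 6, 25] -> max=59
step 10: append 3 -> window=[20, 59, 6, 25, 3] -> max=59
step 11: append 23 -> window=[59, 6, 25, 3, 23] -> max=59
Recorded maximums: 67 67 62 62 59 59 59
Changes between consecutive maximums: 2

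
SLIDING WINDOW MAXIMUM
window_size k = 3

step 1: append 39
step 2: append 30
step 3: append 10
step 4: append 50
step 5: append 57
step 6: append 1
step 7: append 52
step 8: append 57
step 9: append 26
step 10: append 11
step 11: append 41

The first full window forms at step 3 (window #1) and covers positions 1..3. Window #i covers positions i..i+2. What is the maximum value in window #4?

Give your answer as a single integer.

step 1: append 39 -> window=[39] (not full yet)
step 2: append 30 -> window=[39, 30] (not full yet)
step 3: append 10 -> window=[39, 30, 10] -> max=39
step 4: append 50 -> window=[30, 10, 50] -> max=50
step 5: append 57 -> window=[10, 50, 57] -> max=57
step 6: append 1 -> window=[50, 57, 1] -> max=57
Window #4 max = 57

Answer: 57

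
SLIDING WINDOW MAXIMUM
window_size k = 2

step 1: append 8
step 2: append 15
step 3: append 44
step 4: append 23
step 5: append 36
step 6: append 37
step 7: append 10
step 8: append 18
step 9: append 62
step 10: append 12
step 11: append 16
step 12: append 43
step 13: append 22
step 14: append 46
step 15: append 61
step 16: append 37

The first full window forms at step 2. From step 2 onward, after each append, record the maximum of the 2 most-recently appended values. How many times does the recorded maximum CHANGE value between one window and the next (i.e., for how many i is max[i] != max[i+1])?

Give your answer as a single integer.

step 1: append 8 -> window=[8] (not full yet)
step 2: append 15 -> window=[8, 15] -> max=15
step 3: append 44 -> window=[15, 44] -> max=44
step 4: append 23 -> window=[44, 23] -> max=44
step 5: append 36 -> window=[23, 36] -> max=36
step 6: append 37 -> window=[36, 37] -> max=37
step 7: append 10 -> window=[37, 10] -> max=37
step 8: append 18 -> window=[10, 18] -> max=18
step 9: append 62 -> window=[18, 62] -> max=62
step 10: append 12 -> window=[62, 12] -> max=62
step 11: append 16 -> window=[12, 16] -> max=16
step 12: append 43 -> window=[16, 43] -> max=43
step 13: append 22 -> window=[43, 22] -> max=43
step 14: append 46 -> window=[22, 46] -> max=46
step 15: append 61 -> window=[46, 61] -> max=61
step 16: append 37 -> window=[61, 37] -> max=61
Recorded maximums: 15 44 44 36 37 37 18 62 62 16 43 43 46 61 61
Changes between consecutive maximums: 9

Answer: 9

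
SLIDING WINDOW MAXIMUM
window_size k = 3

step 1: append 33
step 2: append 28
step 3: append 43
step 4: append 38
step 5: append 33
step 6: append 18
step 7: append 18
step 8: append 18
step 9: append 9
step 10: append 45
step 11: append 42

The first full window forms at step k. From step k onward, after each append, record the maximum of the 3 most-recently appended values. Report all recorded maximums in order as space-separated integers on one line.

step 1: append 33 -> window=[33] (not full yet)
step 2: append 28 -> window=[33, 28] (not full yet)
step 3: append 43 -> window=[33, 28, 43] -> max=43
step 4: append 38 -> window=[28, 43, 38] -> max=43
step 5: append 33 -> window=[43, 38, 33] -> max=43
step 6: append 18 -> window=[38, 33, 18] -> max=38
step 7: append 18 -> window=[33, 18, 18] -> max=33
step 8: append 18 -> window=[18, 18, 18] -> max=18
step 9: append 9 -> window=[18, 18, 9] -> max=18
step 10: append 45 -> window=[18, 9, 45] -> max=45
step 11: append 42 -> window=[9, 45, 42] -> max=45

Answer: 43 43 43 38 33 18 18 45 45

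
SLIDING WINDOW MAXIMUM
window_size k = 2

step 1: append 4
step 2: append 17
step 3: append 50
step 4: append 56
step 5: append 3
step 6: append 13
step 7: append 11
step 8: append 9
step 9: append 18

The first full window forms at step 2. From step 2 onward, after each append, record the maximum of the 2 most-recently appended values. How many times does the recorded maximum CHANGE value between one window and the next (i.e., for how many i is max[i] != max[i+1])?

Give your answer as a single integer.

Answer: 5

Derivation:
step 1: append 4 -> window=[4] (not full yet)
step 2: append 17 -> window=[4, 17] -> max=17
step 3: append 50 -> window=[17, 50] -> max=50
step 4: append 56 -> window=[50, 56] -> max=56
step 5: append 3 -> window=[56, 3] -> max=56
step 6: append 13 -> window=[3, 13] -> max=13
step 7: append 11 -> window=[13, 11] -> max=13
step 8: append 9 -> window=[11, 9] -> max=11
step 9: append 18 -> window=[9, 18] -> max=18
Recorded maximums: 17 50 56 56 13 13 11 18
Changes between consecutive maximums: 5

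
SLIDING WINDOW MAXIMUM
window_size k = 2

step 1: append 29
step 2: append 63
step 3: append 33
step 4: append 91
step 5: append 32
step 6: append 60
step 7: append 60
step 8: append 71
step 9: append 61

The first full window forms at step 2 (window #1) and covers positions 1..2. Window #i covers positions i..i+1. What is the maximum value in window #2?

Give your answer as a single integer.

Answer: 63

Derivation:
step 1: append 29 -> window=[29] (not full yet)
step 2: append 63 -> window=[29, 63] -> max=63
step 3: append 33 -> window=[63, 33] -> max=63
Window #2 max = 63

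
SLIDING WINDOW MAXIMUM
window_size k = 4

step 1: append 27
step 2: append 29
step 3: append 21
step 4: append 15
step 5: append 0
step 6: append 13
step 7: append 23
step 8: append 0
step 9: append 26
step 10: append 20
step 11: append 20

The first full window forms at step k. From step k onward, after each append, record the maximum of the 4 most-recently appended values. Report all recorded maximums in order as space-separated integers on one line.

step 1: append 27 -> window=[27] (not full yet)
step 2: append 29 -> window=[27, 29] (not full yet)
step 3: append 21 -> window=[27, 29, 21] (not full yet)
step 4: append 15 -> window=[27, 29, 21, 15] -> max=29
step 5: append 0 -> window=[29, 21, 15, 0] -> max=29
step 6: append 13 -> window=[21, 15, 0, 13] -> max=21
step 7: append 23 -> window=[15, 0, 13, 23] -> max=23
step 8: append 0 -> window=[0, 13, 23, 0] -> max=23
step 9: append 26 -> window=[13, 23, 0, 26] -> max=26
step 10: append 20 -> window=[23, 0, 26, 20] -> max=26
step 11: append 20 -> window=[0, 26, 20, 20] -> max=26

Answer: 29 29 21 23 23 26 26 26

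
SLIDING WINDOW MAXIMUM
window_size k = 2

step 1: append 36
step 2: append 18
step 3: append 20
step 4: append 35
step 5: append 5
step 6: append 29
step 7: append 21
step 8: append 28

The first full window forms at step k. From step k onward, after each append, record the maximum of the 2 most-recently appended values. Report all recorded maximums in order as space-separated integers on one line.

step 1: append 36 -> window=[36] (not full yet)
step 2: append 18 -> window=[36, 18] -> max=36
step 3: append 20 -> window=[18, 20] -> max=20
step 4: append 35 -> window=[20, 35] -> max=35
step 5: append 5 -> window=[35, 5] -> max=35
step 6: append 29 -> window=[5, 29] -> max=29
step 7: append 21 -> window=[29, 21] -> max=29
step 8: append 28 -> window=[21, 28] -> max=28

Answer: 36 20 35 35 29 29 28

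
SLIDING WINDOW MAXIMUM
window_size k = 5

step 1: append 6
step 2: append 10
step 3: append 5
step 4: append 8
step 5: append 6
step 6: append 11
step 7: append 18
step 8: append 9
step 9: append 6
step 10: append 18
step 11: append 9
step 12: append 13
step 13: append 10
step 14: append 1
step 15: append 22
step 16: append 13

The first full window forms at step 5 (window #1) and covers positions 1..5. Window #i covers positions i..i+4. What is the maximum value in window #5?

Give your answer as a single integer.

Answer: 18

Derivation:
step 1: append 6 -> window=[6] (not full yet)
step 2: append 10 -> window=[6, 10] (not full yet)
step 3: append 5 -> window=[6, 10, 5] (not full yet)
step 4: append 8 -> window=[6, 10, 5, 8] (not full yet)
step 5: append 6 -> window=[6, 10, 5, 8, 6] -> max=10
step 6: append 11 -> window=[10, 5, 8, 6, 11] -> max=11
step 7: append 18 -> window=[5, 8, 6, 11, 18] -> max=18
step 8: append 9 -> window=[8, 6, 11, 18, 9] -> max=18
step 9: append 6 -> window=[6, 11, 18, 9, 6] -> max=18
Window #5 max = 18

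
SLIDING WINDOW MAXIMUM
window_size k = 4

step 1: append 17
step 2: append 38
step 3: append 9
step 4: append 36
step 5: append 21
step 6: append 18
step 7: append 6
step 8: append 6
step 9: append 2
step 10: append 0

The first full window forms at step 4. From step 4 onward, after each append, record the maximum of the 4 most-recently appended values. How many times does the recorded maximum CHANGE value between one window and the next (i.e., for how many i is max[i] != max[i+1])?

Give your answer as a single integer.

step 1: append 17 -> window=[17] (not full yet)
step 2: append 38 -> window=[17, 38] (not full yet)
step 3: append 9 -> window=[17, 38, 9] (not full yet)
step 4: append 36 -> window=[17, 38, 9, 36] -> max=38
step 5: append 21 -> window=[38, 9, 36, 21] -> max=38
step 6: append 18 -> window=[9, 36, 21, 18] -> max=36
step 7: append 6 -> window=[36, 21, 18, 6] -> max=36
step 8: append 6 -> window=[21, 18, 6, 6] -> max=21
step 9: append 2 -> window=[18, 6, 6, 2] -> max=18
step 10: append 0 -> window=[6, 6, 2, 0] -> max=6
Recorded maximums: 38 38 36 36 21 18 6
Changes between consecutive maximums: 4

Answer: 4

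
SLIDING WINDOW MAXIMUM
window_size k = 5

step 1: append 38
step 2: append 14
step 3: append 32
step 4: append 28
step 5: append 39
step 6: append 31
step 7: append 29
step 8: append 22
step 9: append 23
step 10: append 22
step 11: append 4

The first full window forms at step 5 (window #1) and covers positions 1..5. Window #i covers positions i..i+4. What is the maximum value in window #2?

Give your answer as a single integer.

Answer: 39

Derivation:
step 1: append 38 -> window=[38] (not full yet)
step 2: append 14 -> window=[38, 14] (not full yet)
step 3: append 32 -> window=[38, 14, 32] (not full yet)
step 4: append 28 -> window=[38, 14, 32, 28] (not full yet)
step 5: append 39 -> window=[38, 14, 32, 28, 39] -> max=39
step 6: append 31 -> window=[14, 32, 28, 39, 31] -> max=39
Window #2 max = 39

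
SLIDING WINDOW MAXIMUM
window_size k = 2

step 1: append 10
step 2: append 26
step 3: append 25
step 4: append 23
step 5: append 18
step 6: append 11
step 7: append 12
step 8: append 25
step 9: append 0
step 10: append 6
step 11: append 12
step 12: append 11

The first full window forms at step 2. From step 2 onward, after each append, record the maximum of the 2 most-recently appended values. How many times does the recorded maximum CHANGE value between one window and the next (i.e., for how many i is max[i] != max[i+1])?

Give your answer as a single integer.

step 1: append 10 -> window=[10] (not full yet)
step 2: append 26 -> window=[10, 26] -> max=26
step 3: append 25 -> window=[26, 25] -> max=26
step 4: append 23 -> window=[25, 23] -> max=25
step 5: append 18 -> window=[23, 18] -> max=23
step 6: append 11 -> window=[18, 11] -> max=18
step 7: append 12 -> window=[11, 12] -> max=12
step 8: append 25 -> window=[12, 25] -> max=25
step 9: append 0 -> window=[25, 0] -> max=25
step 10: append 6 -> window=[0, 6] -> max=6
step 11: append 12 -> window=[6, 12] -> max=12
step 12: append 11 -> window=[12, 11] -> max=12
Recorded maximums: 26 26 25 23 18 12 25 25 6 12 12
Changes between consecutive maximums: 7

Answer: 7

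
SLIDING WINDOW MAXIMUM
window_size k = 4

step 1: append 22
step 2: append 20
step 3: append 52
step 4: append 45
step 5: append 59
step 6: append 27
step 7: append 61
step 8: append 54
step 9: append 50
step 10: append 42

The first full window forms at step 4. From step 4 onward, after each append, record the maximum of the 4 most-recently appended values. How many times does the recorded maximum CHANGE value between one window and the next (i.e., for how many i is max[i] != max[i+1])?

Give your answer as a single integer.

Answer: 2

Derivation:
step 1: append 22 -> window=[22] (not full yet)
step 2: append 20 -> window=[22, 20] (not full yet)
step 3: append 52 -> window=[22, 20, 52] (not full yet)
step 4: append 45 -> window=[22, 20, 52, 45] -> max=52
step 5: append 59 -> window=[20, 52, 45, 59] -> max=59
step 6: append 27 -> window=[52, 45, 59, 27] -> max=59
step 7: append 61 -> window=[45, 59, 27, 61] -> max=61
step 8: append 54 -> window=[59, 27, 61, 54] -> max=61
step 9: append 50 -> window=[27, 61, 54, 50] -> max=61
step 10: append 42 -> window=[61, 54, 50, 42] -> max=61
Recorded maximums: 52 59 59 61 61 61 61
Changes between consecutive maximums: 2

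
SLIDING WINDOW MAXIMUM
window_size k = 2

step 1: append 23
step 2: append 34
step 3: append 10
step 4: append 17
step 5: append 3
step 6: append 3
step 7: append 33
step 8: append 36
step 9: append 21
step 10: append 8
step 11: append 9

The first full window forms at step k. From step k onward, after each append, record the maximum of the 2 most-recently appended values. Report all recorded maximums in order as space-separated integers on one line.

step 1: append 23 -> window=[23] (not full yet)
step 2: append 34 -> window=[23, 34] -> max=34
step 3: append 10 -> window=[34, 10] -> max=34
step 4: append 17 -> window=[10, 17] -> max=17
step 5: append 3 -> window=[17, 3] -> max=17
step 6: append 3 -> window=[3, 3] -> max=3
step 7: append 33 -> window=[3, 33] -> max=33
step 8: append 36 -> window=[33, 36] -> max=36
step 9: append 21 -> window=[36, 21] -> max=36
step 10: append 8 -> window=[21, 8] -> max=21
step 11: append 9 -> window=[8, 9] -> max=9

Answer: 34 34 17 17 3 33 36 36 21 9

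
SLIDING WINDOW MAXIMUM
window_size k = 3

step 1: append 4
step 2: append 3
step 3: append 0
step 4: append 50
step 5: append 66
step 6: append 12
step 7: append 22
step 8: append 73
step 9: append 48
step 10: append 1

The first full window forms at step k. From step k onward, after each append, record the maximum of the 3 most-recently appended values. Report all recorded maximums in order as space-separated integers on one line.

step 1: append 4 -> window=[4] (not full yet)
step 2: append 3 -> window=[4, 3] (not full yet)
step 3: append 0 -> window=[4, 3, 0] -> max=4
step 4: append 50 -> window=[3, 0, 50] -> max=50
step 5: append 66 -> window=[0, 50, 66] -> max=66
step 6: append 12 -> window=[50, 66, 12] -> max=66
step 7: append 22 -> window=[66, 12, 22] -> max=66
step 8: append 73 -> window=[12, 22, 73] -> max=73
step 9: append 48 -> window=[22, 73, 48] -> max=73
step 10: append 1 -> window=[73, 48, 1] -> max=73

Answer: 4 50 66 66 66 73 73 73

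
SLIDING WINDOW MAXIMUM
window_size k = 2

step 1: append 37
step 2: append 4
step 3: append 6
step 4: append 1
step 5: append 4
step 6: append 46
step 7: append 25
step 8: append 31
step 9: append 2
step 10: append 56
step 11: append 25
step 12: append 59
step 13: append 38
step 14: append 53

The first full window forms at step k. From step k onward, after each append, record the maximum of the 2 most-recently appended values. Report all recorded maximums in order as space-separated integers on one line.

step 1: append 37 -> window=[37] (not full yet)
step 2: append 4 -> window=[37, 4] -> max=37
step 3: append 6 -> window=[4, 6] -> max=6
step 4: append 1 -> window=[6, 1] -> max=6
step 5: append 4 -> window=[1, 4] -> max=4
step 6: append 46 -> window=[4, 46] -> max=46
step 7: append 25 -> window=[46, 25] -> max=46
step 8: append 31 -> window=[25, 31] -> max=31
step 9: append 2 -> window=[31, 2] -> max=31
step 10: append 56 -> window=[2, 56] -> max=56
step 11: append 25 -> window=[56, 25] -> max=56
step 12: append 59 -> window=[25, 59] -> max=59
step 13: append 38 -> window=[59, 38] -> max=59
step 14: append 53 -> window=[38, 53] -> max=53

Answer: 37 6 6 4 46 46 31 31 56 56 59 59 53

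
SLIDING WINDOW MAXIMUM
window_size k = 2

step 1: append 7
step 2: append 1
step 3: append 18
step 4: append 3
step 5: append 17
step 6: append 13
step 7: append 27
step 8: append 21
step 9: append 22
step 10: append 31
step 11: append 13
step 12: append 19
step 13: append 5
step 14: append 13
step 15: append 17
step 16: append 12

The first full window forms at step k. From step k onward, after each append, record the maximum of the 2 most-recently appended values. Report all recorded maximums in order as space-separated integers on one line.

step 1: append 7 -> window=[7] (not full yet)
step 2: append 1 -> window=[7, 1] -> max=7
step 3: append 18 -> window=[1, 18] -> max=18
step 4: append 3 -> window=[18, 3] -> max=18
step 5: append 17 -> window=[3, 17] -> max=17
step 6: append 13 -> window=[17, 13] -> max=17
step 7: append 27 -> window=[13, 27] -> max=27
step 8: append 21 -> window=[27, 21] -> max=27
step 9: append 22 -> window=[21, 22] -> max=22
step 10: append 31 -> window=[22, 31] -> max=31
step 11: append 13 -> window=[31, 13] -> max=31
step 12: append 19 -> window=[13, 19] -> max=19
step 13: append 5 -> window=[19, 5] -> max=19
step 14: append 13 -> window=[5, 13] -> max=13
step 15: append 17 -> window=[13, 17] -> max=17
step 16: append 12 -> window=[17, 12] -> max=17

Answer: 7 18 18 17 17 27 27 22 31 31 19 19 13 17 17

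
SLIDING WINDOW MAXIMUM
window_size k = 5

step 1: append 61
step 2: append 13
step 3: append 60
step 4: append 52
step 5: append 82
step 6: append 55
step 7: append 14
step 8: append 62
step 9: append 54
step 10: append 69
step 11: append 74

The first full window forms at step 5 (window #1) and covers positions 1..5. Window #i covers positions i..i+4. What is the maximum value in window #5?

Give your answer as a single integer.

Answer: 82

Derivation:
step 1: append 61 -> window=[61] (not full yet)
step 2: append 13 -> window=[61, 13] (not full yet)
step 3: append 60 -> window=[61, 13, 60] (not full yet)
step 4: append 52 -> window=[61, 13, 60, 52] (not full yet)
step 5: append 82 -> window=[61, 13, 60, 52, 82] -> max=82
step 6: append 55 -> window=[13, 60, 52, 82, 55] -> max=82
step 7: append 14 -> window=[60, 52, 82, 55, 14] -> max=82
step 8: append 62 -> window=[52, 82, 55, 14, 62] -> max=82
step 9: append 54 -> window=[82, 55, 14, 62, 54] -> max=82
Window #5 max = 82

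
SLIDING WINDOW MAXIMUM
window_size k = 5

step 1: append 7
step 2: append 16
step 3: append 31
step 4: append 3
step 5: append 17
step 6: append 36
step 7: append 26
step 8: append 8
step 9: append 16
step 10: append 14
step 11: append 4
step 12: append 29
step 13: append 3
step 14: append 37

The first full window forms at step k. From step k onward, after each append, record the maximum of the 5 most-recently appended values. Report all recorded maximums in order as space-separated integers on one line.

step 1: append 7 -> window=[7] (not full yet)
step 2: append 16 -> window=[7, 16] (not full yet)
step 3: append 31 -> window=[7, 16, 31] (not full yet)
step 4: append 3 -> window=[7, 16, 31, 3] (not full yet)
step 5: append 17 -> window=[7, 16, 31, 3, 17] -> max=31
step 6: append 36 -> window=[16, 31, 3, 17, 36] -> max=36
step 7: append 26 -> window=[31, 3, 17, 36, 26] -> max=36
step 8: append 8 -> window=[3, 17, 36, 26, 8] -> max=36
step 9: append 16 -> window=[17, 36, 26, 8, 16] -> max=36
step 10: append 14 -> window=[36, 26, 8, 16, 14] -> max=36
step 11: append 4 -> window=[26, 8, 16, 14, 4] -> max=26
step 12: append 29 -> window=[8, 16, 14, 4, 29] -> max=29
step 13: append 3 -> window=[16, 14, 4, 29, 3] -> max=29
step 14: append 37 -> window=[14, 4, 29, 3, 37] -> max=37

Answer: 31 36 36 36 36 36 26 29 29 37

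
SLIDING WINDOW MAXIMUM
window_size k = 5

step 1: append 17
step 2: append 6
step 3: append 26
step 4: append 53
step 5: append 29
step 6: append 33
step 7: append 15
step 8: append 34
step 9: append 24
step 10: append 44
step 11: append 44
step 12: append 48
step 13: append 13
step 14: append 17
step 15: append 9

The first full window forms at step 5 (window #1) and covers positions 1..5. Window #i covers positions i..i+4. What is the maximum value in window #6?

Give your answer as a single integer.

step 1: append 17 -> window=[17] (not full yet)
step 2: append 6 -> window=[17, 6] (not full yet)
step 3: append 26 -> window=[17, 6, 26] (not full yet)
step 4: append 53 -> window=[17, 6, 26, 53] (not full yet)
step 5: append 29 -> window=[17, 6, 26, 53, 29] -> max=53
step 6: append 33 -> window=[6, 26, 53, 29, 33] -> max=53
step 7: append 15 -> window=[26, 53, 29, 33, 15] -> max=53
step 8: append 34 -> window=[53, 29, 33, 15, 34] -> max=53
step 9: append 24 -> window=[29, 33, 15, 34, 24] -> max=34
step 10: append 44 -> window=[33, 15, 34, 24, 44] -> max=44
Window #6 max = 44

Answer: 44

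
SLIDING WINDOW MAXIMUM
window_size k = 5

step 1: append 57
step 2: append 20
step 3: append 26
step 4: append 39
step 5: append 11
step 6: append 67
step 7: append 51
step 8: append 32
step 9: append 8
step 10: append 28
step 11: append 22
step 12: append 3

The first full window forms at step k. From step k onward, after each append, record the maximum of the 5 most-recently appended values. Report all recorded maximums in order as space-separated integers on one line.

Answer: 57 67 67 67 67 67 51 32

Derivation:
step 1: append 57 -> window=[57] (not full yet)
step 2: append 20 -> window=[57, 20] (not full yet)
step 3: append 26 -> window=[57, 20, 26] (not full yet)
step 4: append 39 -> window=[57, 20, 26, 39] (not full yet)
step 5: append 11 -> window=[57, 20, 26, 39, 11] -> max=57
step 6: append 67 -> window=[20, 26, 39, 11, 67] -> max=67
step 7: append 51 -> window=[26, 39, 11, 67, 51] -> max=67
step 8: append 32 -> window=[39, 11, 67, 51, 32] -> max=67
step 9: append 8 -> window=[11, 67, 51, 32, 8] -> max=67
step 10: append 28 -> window=[67, 51, 32, 8, 28] -> max=67
step 11: append 22 -> window=[51, 32, 8, 28, 22] -> max=51
step 12: append 3 -> window=[32, 8, 28, 22, 3] -> max=32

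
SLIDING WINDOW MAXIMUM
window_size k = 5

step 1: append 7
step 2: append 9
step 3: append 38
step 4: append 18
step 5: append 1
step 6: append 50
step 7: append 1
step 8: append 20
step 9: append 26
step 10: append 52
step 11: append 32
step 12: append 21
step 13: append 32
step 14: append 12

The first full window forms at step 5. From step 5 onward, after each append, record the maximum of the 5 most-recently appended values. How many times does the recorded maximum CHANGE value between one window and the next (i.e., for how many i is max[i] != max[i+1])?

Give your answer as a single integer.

step 1: append 7 -> window=[7] (not full yet)
step 2: append 9 -> window=[7, 9] (not full yet)
step 3: append 38 -> window=[7, 9, 38] (not full yet)
step 4: append 18 -> window=[7, 9, 38, 18] (not full yet)
step 5: append 1 -> window=[7, 9, 38, 18, 1] -> max=38
step 6: append 50 -> window=[9, 38, 18, 1, 50] -> max=50
step 7: append 1 -> window=[38, 18, 1, 50, 1] -> max=50
step 8: append 20 -> window=[18, 1, 50, 1, 20] -> max=50
step 9: append 26 -> window=[1, 50, 1, 20, 26] -> max=50
step 10: append 52 -> window=[50, 1, 20, 26, 52] -> max=52
step 11: append 32 -> window=[1, 20, 26, 52, 32] -> max=52
step 12: append 21 -> window=[20, 26, 52, 32, 21] -> max=52
step 13: append 32 -> window=[26, 52, 32, 21, 32] -> max=52
step 14: append 12 -> window=[52, 32, 21, 32, 12] -> max=52
Recorded maximums: 38 50 50 50 50 52 52 52 52 52
Changes between consecutive maximums: 2

Answer: 2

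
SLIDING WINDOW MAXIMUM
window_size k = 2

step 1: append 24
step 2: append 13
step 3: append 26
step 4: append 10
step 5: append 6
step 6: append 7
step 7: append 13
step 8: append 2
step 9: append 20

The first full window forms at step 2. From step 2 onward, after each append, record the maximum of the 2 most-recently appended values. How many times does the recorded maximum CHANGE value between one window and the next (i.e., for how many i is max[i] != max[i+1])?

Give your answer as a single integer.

Answer: 5

Derivation:
step 1: append 24 -> window=[24] (not full yet)
step 2: append 13 -> window=[24, 13] -> max=24
step 3: append 26 -> window=[13, 26] -> max=26
step 4: append 10 -> window=[26, 10] -> max=26
step 5: append 6 -> window=[10, 6] -> max=10
step 6: append 7 -> window=[6, 7] -> max=7
step 7: append 13 -> window=[7, 13] -> max=13
step 8: append 2 -> window=[13, 2] -> max=13
step 9: append 20 -> window=[2, 20] -> max=20
Recorded maximums: 24 26 26 10 7 13 13 20
Changes between consecutive maximums: 5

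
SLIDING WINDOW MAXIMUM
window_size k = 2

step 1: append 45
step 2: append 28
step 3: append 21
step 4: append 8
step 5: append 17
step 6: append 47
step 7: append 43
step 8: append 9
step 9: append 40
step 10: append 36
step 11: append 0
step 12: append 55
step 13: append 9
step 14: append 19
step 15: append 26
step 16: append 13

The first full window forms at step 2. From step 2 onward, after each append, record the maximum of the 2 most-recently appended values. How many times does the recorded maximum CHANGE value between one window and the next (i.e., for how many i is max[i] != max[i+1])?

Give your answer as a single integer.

Answer: 10

Derivation:
step 1: append 45 -> window=[45] (not full yet)
step 2: append 28 -> window=[45, 28] -> max=45
step 3: append 21 -> window=[28, 21] -> max=28
step 4: append 8 -> window=[21, 8] -> max=21
step 5: append 17 -> window=[8, 17] -> max=17
step 6: append 47 -> window=[17, 47] -> max=47
step 7: append 43 -> window=[47, 43] -> max=47
step 8: append 9 -> window=[43, 9] -> max=43
step 9: append 40 -> window=[9, 40] -> max=40
step 10: append 36 -> window=[40, 36] -> max=40
step 11: append 0 -> window=[36, 0] -> max=36
step 12: append 55 -> window=[0, 55] -> max=55
step 13: append 9 -> window=[55, 9] -> max=55
step 14: append 19 -> window=[9, 19] -> max=19
step 15: append 26 -> window=[19, 26] -> max=26
step 16: append 13 -> window=[26, 13] -> max=26
Recorded maximums: 45 28 21 17 47 47 43 40 40 36 55 55 19 26 26
Changes between consecutive maximums: 10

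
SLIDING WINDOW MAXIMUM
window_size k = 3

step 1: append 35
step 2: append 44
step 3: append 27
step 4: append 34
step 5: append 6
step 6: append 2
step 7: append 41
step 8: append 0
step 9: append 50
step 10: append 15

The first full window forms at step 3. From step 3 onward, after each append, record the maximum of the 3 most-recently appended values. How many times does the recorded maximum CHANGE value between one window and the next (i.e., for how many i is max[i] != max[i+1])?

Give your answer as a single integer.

Answer: 3

Derivation:
step 1: append 35 -> window=[35] (not full yet)
step 2: append 44 -> window=[35, 44] (not full yet)
step 3: append 27 -> window=[35, 44, 27] -> max=44
step 4: append 34 -> window=[44, 27, 34] -> max=44
step 5: append 6 -> window=[27, 34, 6] -> max=34
step 6: append 2 -> window=[34, 6, 2] -> max=34
step 7: append 41 -> window=[6, 2, 41] -> max=41
step 8: append 0 -> window=[2, 41, 0] -> max=41
step 9: append 50 -> window=[41, 0, 50] -> max=50
step 10: append 15 -> window=[0, 50, 15] -> max=50
Recorded maximums: 44 44 34 34 41 41 50 50
Changes between consecutive maximums: 3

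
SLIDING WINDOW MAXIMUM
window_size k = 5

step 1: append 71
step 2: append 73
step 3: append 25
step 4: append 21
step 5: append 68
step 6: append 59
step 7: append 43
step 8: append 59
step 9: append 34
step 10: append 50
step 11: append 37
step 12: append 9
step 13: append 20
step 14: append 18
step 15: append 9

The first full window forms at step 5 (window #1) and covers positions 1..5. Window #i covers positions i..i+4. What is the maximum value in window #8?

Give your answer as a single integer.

Answer: 59

Derivation:
step 1: append 71 -> window=[71] (not full yet)
step 2: append 73 -> window=[71, 73] (not full yet)
step 3: append 25 -> window=[71, 73, 25] (not full yet)
step 4: append 21 -> window=[71, 73, 25, 21] (not full yet)
step 5: append 68 -> window=[71, 73, 25, 21, 68] -> max=73
step 6: append 59 -> window=[73, 25, 21, 68, 59] -> max=73
step 7: append 43 -> window=[25, 21, 68, 59, 43] -> max=68
step 8: append 59 -> window=[21, 68, 59, 43, 59] -> max=68
step 9: append 34 -> window=[68, 59, 43, 59, 34] -> max=68
step 10: append 50 -> window=[59, 43, 59, 34, 50] -> max=59
step 11: append 37 -> window=[43, 59, 34, 50, 37] -> max=59
step 12: append 9 -> window=[59, 34, 50, 37, 9] -> max=59
Window #8 max = 59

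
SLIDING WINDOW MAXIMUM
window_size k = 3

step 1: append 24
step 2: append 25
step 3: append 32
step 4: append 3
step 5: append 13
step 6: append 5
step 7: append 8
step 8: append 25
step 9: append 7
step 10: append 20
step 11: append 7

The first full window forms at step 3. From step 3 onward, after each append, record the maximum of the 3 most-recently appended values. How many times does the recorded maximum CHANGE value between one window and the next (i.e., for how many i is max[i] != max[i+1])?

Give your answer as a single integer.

Answer: 3

Derivation:
step 1: append 24 -> window=[24] (not full yet)
step 2: append 25 -> window=[24, 25] (not full yet)
step 3: append 32 -> window=[24, 25, 32] -> max=32
step 4: append 3 -> window=[25, 32, 3] -> max=32
step 5: append 13 -> window=[32, 3, 13] -> max=32
step 6: append 5 -> window=[3, 13, 5] -> max=13
step 7: append 8 -> window=[13, 5, 8] -> max=13
step 8: append 25 -> window=[5, 8, 25] -> max=25
step 9: append 7 -> window=[8, 25, 7] -> max=25
step 10: append 20 -> window=[25, 7, 20] -> max=25
step 11: append 7 -> window=[7, 20, 7] -> max=20
Recorded maximums: 32 32 32 13 13 25 25 25 20
Changes between consecutive maximums: 3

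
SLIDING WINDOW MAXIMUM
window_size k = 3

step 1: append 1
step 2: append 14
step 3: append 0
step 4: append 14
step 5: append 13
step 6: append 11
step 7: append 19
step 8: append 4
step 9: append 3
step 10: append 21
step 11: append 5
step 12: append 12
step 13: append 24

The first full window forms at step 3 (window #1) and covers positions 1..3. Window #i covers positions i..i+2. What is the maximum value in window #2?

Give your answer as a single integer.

step 1: append 1 -> window=[1] (not full yet)
step 2: append 14 -> window=[1, 14] (not full yet)
step 3: append 0 -> window=[1, 14, 0] -> max=14
step 4: append 14 -> window=[14, 0, 14] -> max=14
Window #2 max = 14

Answer: 14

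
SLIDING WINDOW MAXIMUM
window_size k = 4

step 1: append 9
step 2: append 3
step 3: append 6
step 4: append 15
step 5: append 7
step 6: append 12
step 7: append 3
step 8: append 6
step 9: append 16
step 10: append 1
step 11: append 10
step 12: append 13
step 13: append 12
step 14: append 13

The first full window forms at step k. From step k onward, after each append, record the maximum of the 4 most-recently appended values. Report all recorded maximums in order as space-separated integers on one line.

step 1: append 9 -> window=[9] (not full yet)
step 2: append 3 -> window=[9, 3] (not full yet)
step 3: append 6 -> window=[9, 3, 6] (not full yet)
step 4: append 15 -> window=[9, 3, 6, 15] -> max=15
step 5: append 7 -> window=[3, 6, 15, 7] -> max=15
step 6: append 12 -> window=[6, 15, 7, 12] -> max=15
step 7: append 3 -> window=[15, 7, 12, 3] -> max=15
step 8: append 6 -> window=[7, 12, 3, 6] -> max=12
step 9: append 16 -> window=[12, 3, 6, 16] -> max=16
step 10: append 1 -> window=[3, 6, 16, 1] -> max=16
step 11: append 10 -> window=[6, 16, 1, 10] -> max=16
step 12: append 13 -> window=[16, 1, 10, 13] -> max=16
step 13: append 12 -> window=[1, 10, 13, 12] -> max=13
step 14: append 13 -> window=[10, 13, 12, 13] -> max=13

Answer: 15 15 15 15 12 16 16 16 16 13 13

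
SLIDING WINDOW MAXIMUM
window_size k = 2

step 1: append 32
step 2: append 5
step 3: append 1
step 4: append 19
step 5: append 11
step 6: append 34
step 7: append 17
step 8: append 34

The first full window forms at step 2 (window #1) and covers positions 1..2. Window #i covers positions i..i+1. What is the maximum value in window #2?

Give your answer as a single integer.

Answer: 5

Derivation:
step 1: append 32 -> window=[32] (not full yet)
step 2: append 5 -> window=[32, 5] -> max=32
step 3: append 1 -> window=[5, 1] -> max=5
Window #2 max = 5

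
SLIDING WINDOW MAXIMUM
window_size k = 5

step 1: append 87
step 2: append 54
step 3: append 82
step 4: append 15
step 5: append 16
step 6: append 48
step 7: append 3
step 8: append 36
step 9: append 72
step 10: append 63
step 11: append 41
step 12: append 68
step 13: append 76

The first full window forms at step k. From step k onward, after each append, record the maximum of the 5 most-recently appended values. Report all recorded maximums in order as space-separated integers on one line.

Answer: 87 82 82 48 72 72 72 72 76

Derivation:
step 1: append 87 -> window=[87] (not full yet)
step 2: append 54 -> window=[87, 54] (not full yet)
step 3: append 82 -> window=[87, 54, 82] (not full yet)
step 4: append 15 -> window=[87, 54, 82, 15] (not full yet)
step 5: append 16 -> window=[87, 54, 82, 15, 16] -> max=87
step 6: append 48 -> window=[54, 82, 15, 16, 48] -> max=82
step 7: append 3 -> window=[82, 15, 16, 48, 3] -> max=82
step 8: append 36 -> window=[15, 16, 48, 3, 36] -> max=48
step 9: append 72 -> window=[16, 48, 3, 36, 72] -> max=72
step 10: append 63 -> window=[48, 3, 36, 72, 63] -> max=72
step 11: append 41 -> window=[3, 36, 72, 63, 41] -> max=72
step 12: append 68 -> window=[36, 72, 63, 41, 68] -> max=72
step 13: append 76 -> window=[72, 63, 41, 68, 76] -> max=76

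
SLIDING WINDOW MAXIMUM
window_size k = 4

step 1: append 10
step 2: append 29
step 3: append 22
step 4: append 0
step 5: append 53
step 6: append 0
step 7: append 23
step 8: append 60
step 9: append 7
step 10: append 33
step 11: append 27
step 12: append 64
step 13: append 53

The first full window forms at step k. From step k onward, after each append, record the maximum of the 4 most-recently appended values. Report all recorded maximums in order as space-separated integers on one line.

Answer: 29 53 53 53 60 60 60 60 64 64

Derivation:
step 1: append 10 -> window=[10] (not full yet)
step 2: append 29 -> window=[10, 29] (not full yet)
step 3: append 22 -> window=[10, 29, 22] (not full yet)
step 4: append 0 -> window=[10, 29, 22, 0] -> max=29
step 5: append 53 -> window=[29, 22, 0, 53] -> max=53
step 6: append 0 -> window=[22, 0, 53, 0] -> max=53
step 7: append 23 -> window=[0, 53, 0, 23] -> max=53
step 8: append 60 -> window=[53, 0, 23, 60] -> max=60
step 9: append 7 -> window=[0, 23, 60, 7] -> max=60
step 10: append 33 -> window=[23, 60, 7, 33] -> max=60
step 11: append 27 -> window=[60, 7, 33, 27] -> max=60
step 12: append 64 -> window=[7, 33, 27, 64] -> max=64
step 13: append 53 -> window=[33, 27, 64, 53] -> max=64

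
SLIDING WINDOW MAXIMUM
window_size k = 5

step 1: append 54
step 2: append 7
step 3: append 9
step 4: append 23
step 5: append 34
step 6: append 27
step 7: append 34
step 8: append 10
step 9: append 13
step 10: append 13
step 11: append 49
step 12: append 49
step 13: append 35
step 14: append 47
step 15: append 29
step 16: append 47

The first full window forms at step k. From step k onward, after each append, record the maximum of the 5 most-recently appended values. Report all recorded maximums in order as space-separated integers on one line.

Answer: 54 34 34 34 34 34 49 49 49 49 49 49

Derivation:
step 1: append 54 -> window=[54] (not full yet)
step 2: append 7 -> window=[54, 7] (not full yet)
step 3: append 9 -> window=[54, 7, 9] (not full yet)
step 4: append 23 -> window=[54, 7, 9, 23] (not full yet)
step 5: append 34 -> window=[54, 7, 9, 23, 34] -> max=54
step 6: append 27 -> window=[7, 9, 23, 34, 27] -> max=34
step 7: append 34 -> window=[9, 23, 34, 27, 34] -> max=34
step 8: append 10 -> window=[23, 34, 27, 34, 10] -> max=34
step 9: append 13 -> window=[34, 27, 34, 10, 13] -> max=34
step 10: append 13 -> window=[27, 34, 10, 13, 13] -> max=34
step 11: append 49 -> window=[34, 10, 13, 13, 49] -> max=49
step 12: append 49 -> window=[10, 13, 13, 49, 49] -> max=49
step 13: append 35 -> window=[13, 13, 49, 49, 35] -> max=49
step 14: append 47 -> window=[13, 49, 49, 35, 47] -> max=49
step 15: append 29 -> window=[49, 49, 35, 47, 29] -> max=49
step 16: append 47 -> window=[49, 35, 47, 29, 47] -> max=49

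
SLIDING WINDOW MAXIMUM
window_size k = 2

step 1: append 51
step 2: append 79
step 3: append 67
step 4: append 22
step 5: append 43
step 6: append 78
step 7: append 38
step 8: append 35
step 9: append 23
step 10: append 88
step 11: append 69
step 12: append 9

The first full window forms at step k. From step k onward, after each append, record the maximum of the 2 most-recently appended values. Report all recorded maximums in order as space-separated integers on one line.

step 1: append 51 -> window=[51] (not full yet)
step 2: append 79 -> window=[51, 79] -> max=79
step 3: append 67 -> window=[79, 67] -> max=79
step 4: append 22 -> window=[67, 22] -> max=67
step 5: append 43 -> window=[22, 43] -> max=43
step 6: append 78 -> window=[43, 78] -> max=78
step 7: append 38 -> window=[78, 38] -> max=78
step 8: append 35 -> window=[38, 35] -> max=38
step 9: append 23 -> window=[35, 23] -> max=35
step 10: append 88 -> window=[23, 88] -> max=88
step 11: append 69 -> window=[88, 69] -> max=88
step 12: append 9 -> window=[69, 9] -> max=69

Answer: 79 79 67 43 78 78 38 35 88 88 69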